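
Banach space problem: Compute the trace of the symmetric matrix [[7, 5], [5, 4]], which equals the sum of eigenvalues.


For a self-adjoint (symmetric) matrix, the eigenvalues are real.
The sum of eigenvalues equals the trace of the matrix.
trace = 7 + 4 = 11

11


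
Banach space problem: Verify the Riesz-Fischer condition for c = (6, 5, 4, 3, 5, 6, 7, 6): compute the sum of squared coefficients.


sum |c_n|^2 = 6^2 + 5^2 + 4^2 + 3^2 + 5^2 + 6^2 + 7^2 + 6^2
= 36 + 25 + 16 + 9 + 25 + 36 + 49 + 36
= 232

232


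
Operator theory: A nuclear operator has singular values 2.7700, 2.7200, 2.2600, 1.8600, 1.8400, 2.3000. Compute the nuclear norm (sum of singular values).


The nuclear norm is the sum of all singular values.
||T||_1 = 2.7700 + 2.7200 + 2.2600 + 1.8600 + 1.8400 + 2.3000
= 13.7500

13.7500


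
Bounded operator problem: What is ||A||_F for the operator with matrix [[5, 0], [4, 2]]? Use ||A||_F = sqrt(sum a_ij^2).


||A||_F^2 = sum a_ij^2
= 5^2 + 0^2 + 4^2 + 2^2
= 25 + 0 + 16 + 4 = 45
||A||_F = sqrt(45) = 6.7082

6.7082


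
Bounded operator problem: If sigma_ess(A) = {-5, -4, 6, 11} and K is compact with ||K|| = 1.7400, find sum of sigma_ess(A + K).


By Weyl's theorem, the essential spectrum is invariant under compact perturbations.
sigma_ess(A + K) = sigma_ess(A) = {-5, -4, 6, 11}
Sum = -5 + -4 + 6 + 11 = 8

8


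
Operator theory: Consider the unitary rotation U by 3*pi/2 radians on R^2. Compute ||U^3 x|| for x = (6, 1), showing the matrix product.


U is a rotation by theta = 3*pi/2
U^3 = rotation by 3*theta = 9*pi/2 = 1*pi/2 (mod 2*pi)
cos(1*pi/2) = 0.0000, sin(1*pi/2) = 1.0000
U^3 x = (0.0000 * 6 - 1.0000 * 1, 1.0000 * 6 + 0.0000 * 1)
= (-1.0000, 6.0000)
||U^3 x|| = sqrt((-1.0000)^2 + 6.0000^2) = sqrt(37.0000) = 6.0828

6.0828


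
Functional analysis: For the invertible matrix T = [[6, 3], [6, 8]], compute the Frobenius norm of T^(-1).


det(T) = 6*8 - 3*6 = 30
T^(-1) = (1/30) * [[8, -3], [-6, 6]] = [[0.2667, -0.1000], [-0.2000, 0.2000]]
||T^(-1)||_F^2 = 0.2667^2 + (-0.1000)^2 + (-0.2000)^2 + 0.2000^2 = 0.1611
||T^(-1)||_F = sqrt(0.1611) = 0.4014

0.4014


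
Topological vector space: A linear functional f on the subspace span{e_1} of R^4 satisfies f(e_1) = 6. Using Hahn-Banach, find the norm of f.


The norm of f is given by ||f|| = sup_{||x||=1} |f(x)|.
On span{e_1}, ||e_1|| = 1, so ||f|| = |f(e_1)| / ||e_1||
= |6| / 1 = 6.0000

6.0000


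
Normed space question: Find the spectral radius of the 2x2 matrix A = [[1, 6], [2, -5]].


For a 2x2 matrix, eigenvalues satisfy lambda^2 - (trace)*lambda + det = 0
trace = 1 + -5 = -4
det = 1*-5 - 6*2 = -17
discriminant = (-4)^2 - 4*(-17) = 84
spectral radius = max |eigenvalue| = 6.5826

6.5826


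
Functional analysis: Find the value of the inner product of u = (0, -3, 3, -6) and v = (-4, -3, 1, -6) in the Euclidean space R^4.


Computing the standard inner product <u, v> = sum u_i * v_i
= 0*-4 + -3*-3 + 3*1 + -6*-6
= 0 + 9 + 3 + 36
= 48

48


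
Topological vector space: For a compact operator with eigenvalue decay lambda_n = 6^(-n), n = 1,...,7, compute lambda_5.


The eigenvalue formula gives lambda_5 = 1/6^5
= 1/7776
= 1.2860e-04

1.2860e-04


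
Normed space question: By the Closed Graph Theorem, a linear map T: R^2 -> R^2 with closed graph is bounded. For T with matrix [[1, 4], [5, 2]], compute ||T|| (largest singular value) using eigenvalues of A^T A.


A^T A = [[26, 14], [14, 20]]
trace(A^T A) = 46, det(A^T A) = 324
discriminant = 46^2 - 4*324 = 820
Largest eigenvalue of A^T A = (trace + sqrt(disc))/2 = 37.3178
||T|| = sqrt(37.3178) = 6.1088

6.1088


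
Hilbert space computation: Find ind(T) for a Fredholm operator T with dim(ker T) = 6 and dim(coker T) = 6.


The Fredholm index is defined as ind(T) = dim(ker T) - dim(coker T)
= 6 - 6
= 0

0


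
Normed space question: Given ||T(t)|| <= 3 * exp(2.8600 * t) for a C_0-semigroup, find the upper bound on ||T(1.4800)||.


||T(1.4800)|| <= 3 * exp(2.8600 * 1.4800)
= 3 * exp(4.2328)
= 3 * 68.9099
= 206.7297

206.7297


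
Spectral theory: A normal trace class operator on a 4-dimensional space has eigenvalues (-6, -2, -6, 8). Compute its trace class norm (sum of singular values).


For a normal operator, singular values equal |eigenvalues|.
Trace norm = sum |lambda_i| = 6 + 2 + 6 + 8
= 22

22


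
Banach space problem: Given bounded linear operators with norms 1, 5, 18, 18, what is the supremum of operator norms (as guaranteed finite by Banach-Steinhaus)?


By the Uniform Boundedness Principle, the supremum of norms is finite.
sup_k ||T_k|| = max(1, 5, 18, 18) = 18

18


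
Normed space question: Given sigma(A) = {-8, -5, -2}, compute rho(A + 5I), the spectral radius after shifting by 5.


Spectrum of A + 5I = {-3, 0, 3}
Spectral radius = max |lambda| over the shifted spectrum
= max(3, 0, 3) = 3

3


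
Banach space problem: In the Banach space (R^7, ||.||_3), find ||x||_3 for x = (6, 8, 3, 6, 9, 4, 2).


The l^3 norm = (sum |x_i|^3)^(1/3)
Sum of 3th powers = 216 + 512 + 27 + 216 + 729 + 64 + 8 = 1772
||x||_3 = (1772)^(1/3) = 12.1010

12.1010


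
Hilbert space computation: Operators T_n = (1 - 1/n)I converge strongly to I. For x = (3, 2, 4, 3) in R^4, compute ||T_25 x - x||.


T_25 x - x = (1 - 1/25)x - x = -x/25
||x|| = sqrt(38) = 6.1644
||T_25 x - x|| = ||x||/25 = 6.1644/25 = 0.2466

0.2466


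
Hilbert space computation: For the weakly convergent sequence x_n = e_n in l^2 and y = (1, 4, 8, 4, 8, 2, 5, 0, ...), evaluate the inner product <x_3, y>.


x_3 = e_3 is the standard basis vector with 1 in position 3.
<x_3, y> = y_3 = 8
As n -> infinity, <x_n, y> -> 0, confirming weak convergence of (x_n) to 0.

8


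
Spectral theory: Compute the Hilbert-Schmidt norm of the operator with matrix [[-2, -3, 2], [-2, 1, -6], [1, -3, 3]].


The Hilbert-Schmidt norm is sqrt(sum of squares of all entries).
Sum of squares = (-2)^2 + (-3)^2 + 2^2 + (-2)^2 + 1^2 + (-6)^2 + 1^2 + (-3)^2 + 3^2
= 4 + 9 + 4 + 4 + 1 + 36 + 1 + 9 + 9 = 77
||T||_HS = sqrt(77) = 8.7750

8.7750


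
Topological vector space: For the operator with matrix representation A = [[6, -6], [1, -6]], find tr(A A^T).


trace(A * A^T) = sum of squares of all entries
= 6^2 + (-6)^2 + 1^2 + (-6)^2
= 36 + 36 + 1 + 36
= 109

109


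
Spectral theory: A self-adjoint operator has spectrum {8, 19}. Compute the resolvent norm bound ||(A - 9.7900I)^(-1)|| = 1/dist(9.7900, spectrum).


dist(9.7900, {8, 19}) = min(|9.7900 - 8|, |9.7900 - 19|)
= min(1.7900, 9.2100) = 1.7900
Resolvent bound = 1/1.7900 = 0.5587

0.5587


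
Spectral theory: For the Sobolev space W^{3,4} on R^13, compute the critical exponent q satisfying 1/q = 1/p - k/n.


Using the Sobolev embedding formula: 1/q = 1/p - k/n
1/q = 1/4 - 3/13 = 1/52
q = 1/(1/52) = 52

52.0000


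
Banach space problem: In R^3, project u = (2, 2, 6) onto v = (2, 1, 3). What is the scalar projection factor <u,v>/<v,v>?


Computing <u,v> = 2*2 + 2*1 + 6*3 = 24
Computing <v,v> = 2^2 + 1^2 + 3^2 = 14
Projection coefficient = 24/14 = 1.7143

1.7143


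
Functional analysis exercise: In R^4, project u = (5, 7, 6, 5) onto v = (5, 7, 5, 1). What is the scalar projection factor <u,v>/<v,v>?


Computing <u,v> = 5*5 + 7*7 + 6*5 + 5*1 = 109
Computing <v,v> = 5^2 + 7^2 + 5^2 + 1^2 = 100
Projection coefficient = 109/100 = 1.0900

1.0900


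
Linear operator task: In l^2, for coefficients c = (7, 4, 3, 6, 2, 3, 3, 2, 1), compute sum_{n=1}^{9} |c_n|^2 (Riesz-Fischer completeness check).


sum |c_n|^2 = 7^2 + 4^2 + 3^2 + 6^2 + 2^2 + 3^2 + 3^2 + 2^2 + 1^2
= 49 + 16 + 9 + 36 + 4 + 9 + 9 + 4 + 1
= 137

137


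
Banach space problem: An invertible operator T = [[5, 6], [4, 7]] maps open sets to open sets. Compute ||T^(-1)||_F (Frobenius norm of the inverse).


det(T) = 5*7 - 6*4 = 11
T^(-1) = (1/11) * [[7, -6], [-4, 5]] = [[0.6364, -0.5455], [-0.3636, 0.4545]]
||T^(-1)||_F^2 = 0.6364^2 + (-0.5455)^2 + (-0.3636)^2 + 0.4545^2 = 1.0413
||T^(-1)||_F = sqrt(1.0413) = 1.0205

1.0205


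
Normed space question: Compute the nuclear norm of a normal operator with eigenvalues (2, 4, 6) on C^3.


For a normal operator, singular values equal |eigenvalues|.
Trace norm = sum |lambda_i| = 2 + 4 + 6
= 12

12


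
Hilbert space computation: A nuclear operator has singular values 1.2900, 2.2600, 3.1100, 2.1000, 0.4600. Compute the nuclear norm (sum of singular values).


The nuclear norm is the sum of all singular values.
||T||_1 = 1.2900 + 2.2600 + 3.1100 + 2.1000 + 0.4600
= 9.2200

9.2200


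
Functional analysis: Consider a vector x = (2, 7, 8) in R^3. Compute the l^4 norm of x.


The l^4 norm = (sum |x_i|^4)^(1/4)
Sum of 4th powers = 16 + 2401 + 4096 = 6513
||x||_4 = (6513)^(1/4) = 8.9835

8.9835


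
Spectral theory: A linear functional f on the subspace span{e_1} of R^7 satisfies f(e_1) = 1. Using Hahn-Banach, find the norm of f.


The norm of f is given by ||f|| = sup_{||x||=1} |f(x)|.
On span{e_1}, ||e_1|| = 1, so ||f|| = |f(e_1)| / ||e_1||
= |1| / 1 = 1.0000

1.0000


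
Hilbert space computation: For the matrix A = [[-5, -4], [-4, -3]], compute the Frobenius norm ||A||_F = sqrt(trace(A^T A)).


||A||_F^2 = sum a_ij^2
= (-5)^2 + (-4)^2 + (-4)^2 + (-3)^2
= 25 + 16 + 16 + 9 = 66
||A||_F = sqrt(66) = 8.1240

8.1240


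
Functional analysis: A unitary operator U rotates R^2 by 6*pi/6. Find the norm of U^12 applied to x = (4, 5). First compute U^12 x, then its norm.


U is a rotation by theta = 6*pi/6
U^12 = rotation by 12*theta = 72*pi/6 = 0*pi/6 (mod 2*pi)
cos(0*pi/6) = 1.0000, sin(0*pi/6) = 0.0000
U^12 x = (1.0000 * 4 - 0.0000 * 5, 0.0000 * 4 + 1.0000 * 5)
= (4.0000, 5.0000)
||U^12 x|| = sqrt(4.0000^2 + 5.0000^2) = sqrt(41.0000) = 6.4031

6.4031


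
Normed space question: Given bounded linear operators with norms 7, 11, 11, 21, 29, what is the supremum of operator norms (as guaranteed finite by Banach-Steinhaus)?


By the Uniform Boundedness Principle, the supremum of norms is finite.
sup_k ||T_k|| = max(7, 11, 11, 21, 29) = 29

29


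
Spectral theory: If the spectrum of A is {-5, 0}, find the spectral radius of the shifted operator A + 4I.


Spectrum of A + 4I = {-1, 4}
Spectral radius = max |lambda| over the shifted spectrum
= max(1, 4) = 4

4


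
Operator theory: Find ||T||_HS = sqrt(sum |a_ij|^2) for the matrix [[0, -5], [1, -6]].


The Hilbert-Schmidt norm is sqrt(sum of squares of all entries).
Sum of squares = 0^2 + (-5)^2 + 1^2 + (-6)^2
= 0 + 25 + 1 + 36 = 62
||T||_HS = sqrt(62) = 7.8740

7.8740


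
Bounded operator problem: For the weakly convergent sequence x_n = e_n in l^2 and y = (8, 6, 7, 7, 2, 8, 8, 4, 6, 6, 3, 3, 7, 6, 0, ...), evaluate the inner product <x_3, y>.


x_3 = e_3 is the standard basis vector with 1 in position 3.
<x_3, y> = y_3 = 7
As n -> infinity, <x_n, y> -> 0, confirming weak convergence of (x_n) to 0.

7


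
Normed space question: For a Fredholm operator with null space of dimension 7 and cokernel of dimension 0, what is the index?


The Fredholm index is defined as ind(T) = dim(ker T) - dim(coker T)
= 7 - 0
= 7

7


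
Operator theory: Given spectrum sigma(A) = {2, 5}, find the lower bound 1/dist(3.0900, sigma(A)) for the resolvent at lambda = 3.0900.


dist(3.0900, {2, 5}) = min(|3.0900 - 2|, |3.0900 - 5|)
= min(1.0900, 1.9100) = 1.0900
Resolvent bound = 1/1.0900 = 0.9174

0.9174


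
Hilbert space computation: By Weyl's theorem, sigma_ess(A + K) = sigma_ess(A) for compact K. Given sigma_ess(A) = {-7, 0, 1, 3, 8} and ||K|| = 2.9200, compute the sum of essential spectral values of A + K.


By Weyl's theorem, the essential spectrum is invariant under compact perturbations.
sigma_ess(A + K) = sigma_ess(A) = {-7, 0, 1, 3, 8}
Sum = -7 + 0 + 1 + 3 + 8 = 5

5


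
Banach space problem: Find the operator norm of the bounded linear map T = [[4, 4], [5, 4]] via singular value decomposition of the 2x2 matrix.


A^T A = [[41, 36], [36, 32]]
trace(A^T A) = 73, det(A^T A) = 16
discriminant = 73^2 - 4*16 = 5265
Largest eigenvalue of A^T A = (trace + sqrt(disc))/2 = 72.7802
||T|| = sqrt(72.7802) = 8.5311

8.5311


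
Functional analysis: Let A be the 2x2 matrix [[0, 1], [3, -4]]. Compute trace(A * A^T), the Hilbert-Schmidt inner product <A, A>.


trace(A * A^T) = sum of squares of all entries
= 0^2 + 1^2 + 3^2 + (-4)^2
= 0 + 1 + 9 + 16
= 26

26


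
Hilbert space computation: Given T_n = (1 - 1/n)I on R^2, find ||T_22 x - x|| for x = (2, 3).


T_22 x - x = (1 - 1/22)x - x = -x/22
||x|| = sqrt(13) = 3.6056
||T_22 x - x|| = ||x||/22 = 3.6056/22 = 0.1639

0.1639


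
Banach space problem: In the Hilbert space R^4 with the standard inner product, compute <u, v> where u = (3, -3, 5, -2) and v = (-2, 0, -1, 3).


Computing the standard inner product <u, v> = sum u_i * v_i
= 3*-2 + -3*0 + 5*-1 + -2*3
= -6 + 0 + -5 + -6
= -17

-17


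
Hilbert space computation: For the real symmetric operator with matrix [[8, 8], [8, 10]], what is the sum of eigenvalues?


For a self-adjoint (symmetric) matrix, the eigenvalues are real.
The sum of eigenvalues equals the trace of the matrix.
trace = 8 + 10 = 18

18


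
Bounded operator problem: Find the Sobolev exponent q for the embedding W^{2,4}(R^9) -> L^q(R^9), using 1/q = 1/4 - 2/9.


Using the Sobolev embedding formula: 1/q = 1/p - k/n
1/q = 1/4 - 2/9 = 1/36
q = 1/(1/36) = 36

36.0000


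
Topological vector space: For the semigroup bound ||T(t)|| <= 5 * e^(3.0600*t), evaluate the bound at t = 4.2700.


||T(4.2700)|| <= 5 * exp(3.0600 * 4.2700)
= 5 * exp(13.0662)
= 5 * 472692.3344
= 2.3635e+06

2.3635e+06


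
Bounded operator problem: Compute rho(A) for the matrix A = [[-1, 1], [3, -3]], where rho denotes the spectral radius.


For a 2x2 matrix, eigenvalues satisfy lambda^2 - (trace)*lambda + det = 0
trace = -1 + -3 = -4
det = -1*-3 - 1*3 = 0
discriminant = (-4)^2 - 4*(0) = 16
spectral radius = max |eigenvalue| = 4.0000

4.0000


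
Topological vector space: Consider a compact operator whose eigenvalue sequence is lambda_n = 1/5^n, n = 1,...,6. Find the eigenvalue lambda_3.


The eigenvalue formula gives lambda_3 = 1/5^3
= 1/125
= 0.0080

0.0080


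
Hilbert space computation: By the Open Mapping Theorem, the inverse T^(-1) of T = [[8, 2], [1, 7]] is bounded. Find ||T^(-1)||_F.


det(T) = 8*7 - 2*1 = 54
T^(-1) = (1/54) * [[7, -2], [-1, 8]] = [[0.1296, -0.0370], [-0.0185, 0.1481]]
||T^(-1)||_F^2 = 0.1296^2 + (-0.0370)^2 + (-0.0185)^2 + 0.1481^2 = 0.0405
||T^(-1)||_F = sqrt(0.0405) = 0.2012

0.2012


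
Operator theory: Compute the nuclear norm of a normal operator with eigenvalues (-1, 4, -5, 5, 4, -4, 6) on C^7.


For a normal operator, singular values equal |eigenvalues|.
Trace norm = sum |lambda_i| = 1 + 4 + 5 + 5 + 4 + 4 + 6
= 29

29


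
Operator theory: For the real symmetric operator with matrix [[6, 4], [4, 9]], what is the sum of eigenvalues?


For a self-adjoint (symmetric) matrix, the eigenvalues are real.
The sum of eigenvalues equals the trace of the matrix.
trace = 6 + 9 = 15

15


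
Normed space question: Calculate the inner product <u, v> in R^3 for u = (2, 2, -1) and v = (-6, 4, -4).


Computing the standard inner product <u, v> = sum u_i * v_i
= 2*-6 + 2*4 + -1*-4
= -12 + 8 + 4
= 0

0


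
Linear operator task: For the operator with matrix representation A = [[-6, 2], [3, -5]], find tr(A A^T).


trace(A * A^T) = sum of squares of all entries
= (-6)^2 + 2^2 + 3^2 + (-5)^2
= 36 + 4 + 9 + 25
= 74

74


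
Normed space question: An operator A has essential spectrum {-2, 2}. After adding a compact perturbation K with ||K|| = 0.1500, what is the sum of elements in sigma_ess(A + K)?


By Weyl's theorem, the essential spectrum is invariant under compact perturbations.
sigma_ess(A + K) = sigma_ess(A) = {-2, 2}
Sum = -2 + 2 = 0

0


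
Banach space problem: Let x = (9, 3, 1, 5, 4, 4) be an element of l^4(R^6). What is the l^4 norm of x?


The l^4 norm = (sum |x_i|^4)^(1/4)
Sum of 4th powers = 6561 + 81 + 1 + 625 + 256 + 256 = 7780
||x||_4 = (7780)^(1/4) = 9.3917

9.3917


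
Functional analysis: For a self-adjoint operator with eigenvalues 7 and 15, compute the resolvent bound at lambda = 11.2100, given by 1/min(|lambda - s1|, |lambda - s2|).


dist(11.2100, {7, 15}) = min(|11.2100 - 7|, |11.2100 - 15|)
= min(4.2100, 3.7900) = 3.7900
Resolvent bound = 1/3.7900 = 0.2639

0.2639


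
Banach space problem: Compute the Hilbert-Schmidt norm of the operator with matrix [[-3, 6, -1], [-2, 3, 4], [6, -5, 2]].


The Hilbert-Schmidt norm is sqrt(sum of squares of all entries).
Sum of squares = (-3)^2 + 6^2 + (-1)^2 + (-2)^2 + 3^2 + 4^2 + 6^2 + (-5)^2 + 2^2
= 9 + 36 + 1 + 4 + 9 + 16 + 36 + 25 + 4 = 140
||T||_HS = sqrt(140) = 11.8322

11.8322


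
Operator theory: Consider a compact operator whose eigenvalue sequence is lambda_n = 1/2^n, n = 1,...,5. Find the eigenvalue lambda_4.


The eigenvalue formula gives lambda_4 = 1/2^4
= 1/16
= 0.0625

0.0625


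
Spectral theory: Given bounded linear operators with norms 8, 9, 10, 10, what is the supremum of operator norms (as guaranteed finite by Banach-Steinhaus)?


By the Uniform Boundedness Principle, the supremum of norms is finite.
sup_k ||T_k|| = max(8, 9, 10, 10) = 10

10


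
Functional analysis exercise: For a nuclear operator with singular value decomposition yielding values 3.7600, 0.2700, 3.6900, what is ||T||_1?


The nuclear norm is the sum of all singular values.
||T||_1 = 3.7600 + 0.2700 + 3.6900
= 7.7200

7.7200


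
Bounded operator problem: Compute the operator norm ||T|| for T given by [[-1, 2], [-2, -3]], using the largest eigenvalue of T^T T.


A^T A = [[5, 4], [4, 13]]
trace(A^T A) = 18, det(A^T A) = 49
discriminant = 18^2 - 4*49 = 128
Largest eigenvalue of A^T A = (trace + sqrt(disc))/2 = 14.6569
||T|| = sqrt(14.6569) = 3.8284

3.8284


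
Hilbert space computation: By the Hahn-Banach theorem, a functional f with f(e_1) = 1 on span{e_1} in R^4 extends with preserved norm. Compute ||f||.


The norm of f is given by ||f|| = sup_{||x||=1} |f(x)|.
On span{e_1}, ||e_1|| = 1, so ||f|| = |f(e_1)| / ||e_1||
= |1| / 1 = 1.0000

1.0000


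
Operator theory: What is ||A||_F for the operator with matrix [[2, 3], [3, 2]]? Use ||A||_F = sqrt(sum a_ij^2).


||A||_F^2 = sum a_ij^2
= 2^2 + 3^2 + 3^2 + 2^2
= 4 + 9 + 9 + 4 = 26
||A||_F = sqrt(26) = 5.0990

5.0990


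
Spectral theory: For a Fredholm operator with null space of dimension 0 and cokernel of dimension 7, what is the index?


The Fredholm index is defined as ind(T) = dim(ker T) - dim(coker T)
= 0 - 7
= -7

-7


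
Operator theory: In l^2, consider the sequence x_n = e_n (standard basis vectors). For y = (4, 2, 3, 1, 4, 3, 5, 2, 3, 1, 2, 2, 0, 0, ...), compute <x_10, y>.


x_10 = e_10 is the standard basis vector with 1 in position 10.
<x_10, y> = y_10 = 1
As n -> infinity, <x_n, y> -> 0, confirming weak convergence of (x_n) to 0.

1


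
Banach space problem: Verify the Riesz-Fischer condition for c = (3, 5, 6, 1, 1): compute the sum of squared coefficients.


sum |c_n|^2 = 3^2 + 5^2 + 6^2 + 1^2 + 1^2
= 9 + 25 + 36 + 1 + 1
= 72

72


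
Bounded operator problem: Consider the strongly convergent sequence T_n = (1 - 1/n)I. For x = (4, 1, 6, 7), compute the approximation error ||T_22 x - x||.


T_22 x - x = (1 - 1/22)x - x = -x/22
||x|| = sqrt(102) = 10.0995
||T_22 x - x|| = ||x||/22 = 10.0995/22 = 0.4591

0.4591


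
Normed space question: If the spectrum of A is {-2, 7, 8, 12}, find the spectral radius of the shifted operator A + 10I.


Spectrum of A + 10I = {8, 17, 18, 22}
Spectral radius = max |lambda| over the shifted spectrum
= max(8, 17, 18, 22) = 22

22


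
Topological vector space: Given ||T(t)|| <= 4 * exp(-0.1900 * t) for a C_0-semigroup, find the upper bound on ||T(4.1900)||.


||T(4.1900)|| <= 4 * exp(-0.1900 * 4.1900)
= 4 * exp(-0.7961)
= 4 * 0.4511
= 1.8043

1.8043


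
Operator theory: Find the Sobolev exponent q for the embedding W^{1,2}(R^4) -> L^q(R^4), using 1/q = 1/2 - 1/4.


Using the Sobolev embedding formula: 1/q = 1/p - k/n
1/q = 1/2 - 1/4 = 1/4
q = 1/(1/4) = 4

4.0000


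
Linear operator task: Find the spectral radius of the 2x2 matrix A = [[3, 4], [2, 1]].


For a 2x2 matrix, eigenvalues satisfy lambda^2 - (trace)*lambda + det = 0
trace = 3 + 1 = 4
det = 3*1 - 4*2 = -5
discriminant = 4^2 - 4*(-5) = 36
spectral radius = max |eigenvalue| = 5.0000

5.0000


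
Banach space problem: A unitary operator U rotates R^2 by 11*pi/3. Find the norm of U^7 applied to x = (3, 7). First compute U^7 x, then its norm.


U is a rotation by theta = 11*pi/3
U^7 = rotation by 7*theta = 77*pi/3 = 5*pi/3 (mod 2*pi)
cos(5*pi/3) = 0.5000, sin(5*pi/3) = -0.8660
U^7 x = (0.5000 * 3 - -0.8660 * 7, -0.8660 * 3 + 0.5000 * 7)
= (7.5622, 0.9019)
||U^7 x|| = sqrt(7.5622^2 + 0.9019^2) = sqrt(58.0000) = 7.6158

7.6158


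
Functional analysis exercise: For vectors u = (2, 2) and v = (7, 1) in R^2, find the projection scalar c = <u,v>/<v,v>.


Computing <u,v> = 2*7 + 2*1 = 16
Computing <v,v> = 7^2 + 1^2 = 50
Projection coefficient = 16/50 = 0.3200

0.3200


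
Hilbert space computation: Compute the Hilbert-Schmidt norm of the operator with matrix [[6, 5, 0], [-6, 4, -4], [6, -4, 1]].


The Hilbert-Schmidt norm is sqrt(sum of squares of all entries).
Sum of squares = 6^2 + 5^2 + 0^2 + (-6)^2 + 4^2 + (-4)^2 + 6^2 + (-4)^2 + 1^2
= 36 + 25 + 0 + 36 + 16 + 16 + 36 + 16 + 1 = 182
||T||_HS = sqrt(182) = 13.4907

13.4907


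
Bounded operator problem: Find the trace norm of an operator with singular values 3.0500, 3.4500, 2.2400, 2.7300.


The nuclear norm is the sum of all singular values.
||T||_1 = 3.0500 + 3.4500 + 2.2400 + 2.7300
= 11.4700

11.4700


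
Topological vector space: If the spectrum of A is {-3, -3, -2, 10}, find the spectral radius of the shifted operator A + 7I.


Spectrum of A + 7I = {4, 4, 5, 17}
Spectral radius = max |lambda| over the shifted spectrum
= max(4, 4, 5, 17) = 17

17


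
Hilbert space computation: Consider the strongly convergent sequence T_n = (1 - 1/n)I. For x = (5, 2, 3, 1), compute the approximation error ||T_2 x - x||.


T_2 x - x = (1 - 1/2)x - x = -x/2
||x|| = sqrt(39) = 6.2450
||T_2 x - x|| = ||x||/2 = 6.2450/2 = 3.1225

3.1225


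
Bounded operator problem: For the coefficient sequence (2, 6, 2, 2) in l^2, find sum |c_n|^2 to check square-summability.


sum |c_n|^2 = 2^2 + 6^2 + 2^2 + 2^2
= 4 + 36 + 4 + 4
= 48

48


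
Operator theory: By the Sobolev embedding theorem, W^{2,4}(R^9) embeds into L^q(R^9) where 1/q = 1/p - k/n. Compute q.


Using the Sobolev embedding formula: 1/q = 1/p - k/n
1/q = 1/4 - 2/9 = 1/36
q = 1/(1/36) = 36

36.0000


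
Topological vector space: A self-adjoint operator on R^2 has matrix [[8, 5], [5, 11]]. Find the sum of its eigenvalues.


For a self-adjoint (symmetric) matrix, the eigenvalues are real.
The sum of eigenvalues equals the trace of the matrix.
trace = 8 + 11 = 19

19


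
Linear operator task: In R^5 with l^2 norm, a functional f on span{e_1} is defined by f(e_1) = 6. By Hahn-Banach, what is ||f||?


The norm of f is given by ||f|| = sup_{||x||=1} |f(x)|.
On span{e_1}, ||e_1|| = 1, so ||f|| = |f(e_1)| / ||e_1||
= |6| / 1 = 6.0000

6.0000


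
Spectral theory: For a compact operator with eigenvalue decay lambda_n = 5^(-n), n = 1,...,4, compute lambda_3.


The eigenvalue formula gives lambda_3 = 1/5^3
= 1/125
= 0.0080

0.0080


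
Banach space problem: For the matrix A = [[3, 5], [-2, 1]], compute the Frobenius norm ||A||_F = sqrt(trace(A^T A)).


||A||_F^2 = sum a_ij^2
= 3^2 + 5^2 + (-2)^2 + 1^2
= 9 + 25 + 4 + 1 = 39
||A||_F = sqrt(39) = 6.2450

6.2450


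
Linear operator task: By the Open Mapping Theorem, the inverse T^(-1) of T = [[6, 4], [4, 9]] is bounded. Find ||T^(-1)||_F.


det(T) = 6*9 - 4*4 = 38
T^(-1) = (1/38) * [[9, -4], [-4, 6]] = [[0.2368, -0.1053], [-0.1053, 0.1579]]
||T^(-1)||_F^2 = 0.2368^2 + (-0.1053)^2 + (-0.1053)^2 + 0.1579^2 = 0.1032
||T^(-1)||_F = sqrt(0.1032) = 0.3212

0.3212


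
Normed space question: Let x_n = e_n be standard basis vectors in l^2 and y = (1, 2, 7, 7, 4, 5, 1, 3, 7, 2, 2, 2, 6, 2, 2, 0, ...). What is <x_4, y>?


x_4 = e_4 is the standard basis vector with 1 in position 4.
<x_4, y> = y_4 = 7
As n -> infinity, <x_n, y> -> 0, confirming weak convergence of (x_n) to 0.

7


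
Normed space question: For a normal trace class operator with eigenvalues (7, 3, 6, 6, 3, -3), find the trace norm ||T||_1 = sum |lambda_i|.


For a normal operator, singular values equal |eigenvalues|.
Trace norm = sum |lambda_i| = 7 + 3 + 6 + 6 + 3 + 3
= 28

28


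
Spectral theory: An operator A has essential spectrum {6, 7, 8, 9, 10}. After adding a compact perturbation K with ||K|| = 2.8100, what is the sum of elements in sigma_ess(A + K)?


By Weyl's theorem, the essential spectrum is invariant under compact perturbations.
sigma_ess(A + K) = sigma_ess(A) = {6, 7, 8, 9, 10}
Sum = 6 + 7 + 8 + 9 + 10 = 40

40


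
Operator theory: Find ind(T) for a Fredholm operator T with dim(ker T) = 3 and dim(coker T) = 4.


The Fredholm index is defined as ind(T) = dim(ker T) - dim(coker T)
= 3 - 4
= -1

-1


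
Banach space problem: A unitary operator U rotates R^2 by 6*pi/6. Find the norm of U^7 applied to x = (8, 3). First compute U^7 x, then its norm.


U is a rotation by theta = 6*pi/6
U^7 = rotation by 7*theta = 42*pi/6 = 6*pi/6 (mod 2*pi)
cos(6*pi/6) = -1.0000, sin(6*pi/6) = 0.0000
U^7 x = (-1.0000 * 8 - 0.0000 * 3, 0.0000 * 8 + -1.0000 * 3)
= (-8.0000, -3.0000)
||U^7 x|| = sqrt((-8.0000)^2 + (-3.0000)^2) = sqrt(73.0000) = 8.5440

8.5440


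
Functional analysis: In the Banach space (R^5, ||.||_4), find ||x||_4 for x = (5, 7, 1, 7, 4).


The l^4 norm = (sum |x_i|^4)^(1/4)
Sum of 4th powers = 625 + 2401 + 1 + 2401 + 256 = 5684
||x||_4 = (5684)^(1/4) = 8.6829

8.6829


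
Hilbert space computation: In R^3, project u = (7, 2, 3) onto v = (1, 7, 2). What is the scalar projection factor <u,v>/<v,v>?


Computing <u,v> = 7*1 + 2*7 + 3*2 = 27
Computing <v,v> = 1^2 + 7^2 + 2^2 = 54
Projection coefficient = 27/54 = 0.5000

0.5000


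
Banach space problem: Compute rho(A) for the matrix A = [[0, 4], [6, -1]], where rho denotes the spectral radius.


For a 2x2 matrix, eigenvalues satisfy lambda^2 - (trace)*lambda + det = 0
trace = 0 + -1 = -1
det = 0*-1 - 4*6 = -24
discriminant = (-1)^2 - 4*(-24) = 97
spectral radius = max |eigenvalue| = 5.4244

5.4244


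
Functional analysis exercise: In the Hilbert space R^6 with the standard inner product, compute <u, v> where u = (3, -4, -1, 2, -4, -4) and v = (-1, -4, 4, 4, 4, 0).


Computing the standard inner product <u, v> = sum u_i * v_i
= 3*-1 + -4*-4 + -1*4 + 2*4 + -4*4 + -4*0
= -3 + 16 + -4 + 8 + -16 + 0
= 1

1


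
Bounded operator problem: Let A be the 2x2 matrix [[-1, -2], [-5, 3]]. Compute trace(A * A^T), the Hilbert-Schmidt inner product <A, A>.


trace(A * A^T) = sum of squares of all entries
= (-1)^2 + (-2)^2 + (-5)^2 + 3^2
= 1 + 4 + 25 + 9
= 39

39


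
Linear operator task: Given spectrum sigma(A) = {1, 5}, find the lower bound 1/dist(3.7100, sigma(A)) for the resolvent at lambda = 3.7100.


dist(3.7100, {1, 5}) = min(|3.7100 - 1|, |3.7100 - 5|)
= min(2.7100, 1.2900) = 1.2900
Resolvent bound = 1/1.2900 = 0.7752

0.7752


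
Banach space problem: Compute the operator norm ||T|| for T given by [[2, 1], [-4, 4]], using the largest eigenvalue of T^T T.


A^T A = [[20, -14], [-14, 17]]
trace(A^T A) = 37, det(A^T A) = 144
discriminant = 37^2 - 4*144 = 793
Largest eigenvalue of A^T A = (trace + sqrt(disc))/2 = 32.5801
||T|| = sqrt(32.5801) = 5.7079

5.7079


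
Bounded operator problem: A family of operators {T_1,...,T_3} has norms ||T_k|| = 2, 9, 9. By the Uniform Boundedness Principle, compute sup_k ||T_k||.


By the Uniform Boundedness Principle, the supremum of norms is finite.
sup_k ||T_k|| = max(2, 9, 9) = 9

9


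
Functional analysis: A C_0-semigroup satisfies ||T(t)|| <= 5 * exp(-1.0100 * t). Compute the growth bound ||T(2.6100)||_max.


||T(2.6100)|| <= 5 * exp(-1.0100 * 2.6100)
= 5 * exp(-2.6361)
= 5 * 0.0716
= 0.3582

0.3582


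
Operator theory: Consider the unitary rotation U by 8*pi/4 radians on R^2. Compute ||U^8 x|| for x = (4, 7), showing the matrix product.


U is a rotation by theta = 8*pi/4
U^8 = rotation by 8*theta = 64*pi/4 = 0*pi/4 (mod 2*pi)
cos(0*pi/4) = 1.0000, sin(0*pi/4) = 0.0000
U^8 x = (1.0000 * 4 - 0.0000 * 7, 0.0000 * 4 + 1.0000 * 7)
= (4.0000, 7.0000)
||U^8 x|| = sqrt(4.0000^2 + 7.0000^2) = sqrt(65.0000) = 8.0623

8.0623


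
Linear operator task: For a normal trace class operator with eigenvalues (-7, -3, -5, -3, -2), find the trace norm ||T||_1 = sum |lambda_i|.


For a normal operator, singular values equal |eigenvalues|.
Trace norm = sum |lambda_i| = 7 + 3 + 5 + 3 + 2
= 20

20


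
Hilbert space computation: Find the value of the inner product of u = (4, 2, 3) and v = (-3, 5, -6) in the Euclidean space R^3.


Computing the standard inner product <u, v> = sum u_i * v_i
= 4*-3 + 2*5 + 3*-6
= -12 + 10 + -18
= -20

-20


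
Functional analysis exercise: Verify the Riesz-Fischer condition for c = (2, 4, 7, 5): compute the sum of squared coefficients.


sum |c_n|^2 = 2^2 + 4^2 + 7^2 + 5^2
= 4 + 16 + 49 + 25
= 94

94


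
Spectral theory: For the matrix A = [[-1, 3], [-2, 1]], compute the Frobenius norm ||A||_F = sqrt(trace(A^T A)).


||A||_F^2 = sum a_ij^2
= (-1)^2 + 3^2 + (-2)^2 + 1^2
= 1 + 9 + 4 + 1 = 15
||A||_F = sqrt(15) = 3.8730

3.8730


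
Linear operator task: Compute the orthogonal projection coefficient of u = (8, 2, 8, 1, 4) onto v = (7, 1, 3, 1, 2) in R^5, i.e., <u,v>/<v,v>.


Computing <u,v> = 8*7 + 2*1 + 8*3 + 1*1 + 4*2 = 91
Computing <v,v> = 7^2 + 1^2 + 3^2 + 1^2 + 2^2 = 64
Projection coefficient = 91/64 = 1.4219

1.4219


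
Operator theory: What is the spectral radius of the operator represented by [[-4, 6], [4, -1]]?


For a 2x2 matrix, eigenvalues satisfy lambda^2 - (trace)*lambda + det = 0
trace = -4 + -1 = -5
det = -4*-1 - 6*4 = -20
discriminant = (-5)^2 - 4*(-20) = 105
spectral radius = max |eigenvalue| = 7.6235

7.6235


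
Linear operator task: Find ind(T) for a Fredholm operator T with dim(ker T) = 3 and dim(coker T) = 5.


The Fredholm index is defined as ind(T) = dim(ker T) - dim(coker T)
= 3 - 5
= -2

-2


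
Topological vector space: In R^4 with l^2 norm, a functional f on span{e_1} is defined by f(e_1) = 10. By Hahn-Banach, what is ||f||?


The norm of f is given by ||f|| = sup_{||x||=1} |f(x)|.
On span{e_1}, ||e_1|| = 1, so ||f|| = |f(e_1)| / ||e_1||
= |10| / 1 = 10.0000

10.0000


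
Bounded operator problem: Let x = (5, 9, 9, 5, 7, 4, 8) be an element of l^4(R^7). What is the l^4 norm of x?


The l^4 norm = (sum |x_i|^4)^(1/4)
Sum of 4th powers = 625 + 6561 + 6561 + 625 + 2401 + 256 + 4096 = 21125
||x||_4 = (21125)^(1/4) = 12.0559

12.0559


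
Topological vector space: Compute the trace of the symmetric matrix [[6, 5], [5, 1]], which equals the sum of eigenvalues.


For a self-adjoint (symmetric) matrix, the eigenvalues are real.
The sum of eigenvalues equals the trace of the matrix.
trace = 6 + 1 = 7

7


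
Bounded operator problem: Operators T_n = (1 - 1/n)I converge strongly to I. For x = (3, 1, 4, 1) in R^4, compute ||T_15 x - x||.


T_15 x - x = (1 - 1/15)x - x = -x/15
||x|| = sqrt(27) = 5.1962
||T_15 x - x|| = ||x||/15 = 5.1962/15 = 0.3464

0.3464


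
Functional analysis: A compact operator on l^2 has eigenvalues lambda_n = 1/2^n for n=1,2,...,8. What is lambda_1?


The eigenvalue formula gives lambda_1 = 1/2^1
= 1/2
= 0.5000

0.5000


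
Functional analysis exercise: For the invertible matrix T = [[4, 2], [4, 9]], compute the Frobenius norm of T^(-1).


det(T) = 4*9 - 2*4 = 28
T^(-1) = (1/28) * [[9, -2], [-4, 4]] = [[0.3214, -0.0714], [-0.1429, 0.1429]]
||T^(-1)||_F^2 = 0.3214^2 + (-0.0714)^2 + (-0.1429)^2 + 0.1429^2 = 0.1492
||T^(-1)||_F = sqrt(0.1492) = 0.3863

0.3863


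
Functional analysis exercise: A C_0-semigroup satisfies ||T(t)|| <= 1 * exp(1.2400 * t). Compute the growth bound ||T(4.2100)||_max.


||T(4.2100)|| <= 1 * exp(1.2400 * 4.2100)
= 1 * exp(5.2204)
= 1 * 185.0082
= 185.0082

185.0082


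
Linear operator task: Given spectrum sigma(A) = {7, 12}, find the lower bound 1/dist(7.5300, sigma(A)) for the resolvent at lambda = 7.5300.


dist(7.5300, {7, 12}) = min(|7.5300 - 7|, |7.5300 - 12|)
= min(0.5300, 4.4700) = 0.5300
Resolvent bound = 1/0.5300 = 1.8868

1.8868


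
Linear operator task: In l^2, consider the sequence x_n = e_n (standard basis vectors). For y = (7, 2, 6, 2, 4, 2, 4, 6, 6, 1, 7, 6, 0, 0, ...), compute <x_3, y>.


x_3 = e_3 is the standard basis vector with 1 in position 3.
<x_3, y> = y_3 = 6
As n -> infinity, <x_n, y> -> 0, confirming weak convergence of (x_n) to 0.

6


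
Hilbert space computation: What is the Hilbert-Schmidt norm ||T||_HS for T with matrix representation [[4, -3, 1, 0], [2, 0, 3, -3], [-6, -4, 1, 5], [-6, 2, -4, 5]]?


The Hilbert-Schmidt norm is sqrt(sum of squares of all entries).
Sum of squares = 4^2 + (-3)^2 + 1^2 + 0^2 + 2^2 + 0^2 + 3^2 + (-3)^2 + (-6)^2 + (-4)^2 + 1^2 + 5^2 + (-6)^2 + 2^2 + (-4)^2 + 5^2
= 16 + 9 + 1 + 0 + 4 + 0 + 9 + 9 + 36 + 16 + 1 + 25 + 36 + 4 + 16 + 25 = 207
||T||_HS = sqrt(207) = 14.3875

14.3875


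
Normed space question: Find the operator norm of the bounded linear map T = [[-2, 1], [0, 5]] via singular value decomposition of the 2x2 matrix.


A^T A = [[4, -2], [-2, 26]]
trace(A^T A) = 30, det(A^T A) = 100
discriminant = 30^2 - 4*100 = 500
Largest eigenvalue of A^T A = (trace + sqrt(disc))/2 = 26.1803
||T|| = sqrt(26.1803) = 5.1167

5.1167


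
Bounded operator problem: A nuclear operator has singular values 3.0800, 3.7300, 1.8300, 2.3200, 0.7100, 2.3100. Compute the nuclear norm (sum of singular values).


The nuclear norm is the sum of all singular values.
||T||_1 = 3.0800 + 3.7300 + 1.8300 + 2.3200 + 0.7100 + 2.3100
= 13.9800

13.9800


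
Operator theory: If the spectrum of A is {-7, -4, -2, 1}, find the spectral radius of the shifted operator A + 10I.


Spectrum of A + 10I = {3, 6, 8, 11}
Spectral radius = max |lambda| over the shifted spectrum
= max(3, 6, 8, 11) = 11

11


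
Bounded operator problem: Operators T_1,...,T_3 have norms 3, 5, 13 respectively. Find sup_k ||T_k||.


By the Uniform Boundedness Principle, the supremum of norms is finite.
sup_k ||T_k|| = max(3, 5, 13) = 13

13


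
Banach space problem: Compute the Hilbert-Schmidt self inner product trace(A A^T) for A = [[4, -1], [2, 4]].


trace(A * A^T) = sum of squares of all entries
= 4^2 + (-1)^2 + 2^2 + 4^2
= 16 + 1 + 4 + 16
= 37

37


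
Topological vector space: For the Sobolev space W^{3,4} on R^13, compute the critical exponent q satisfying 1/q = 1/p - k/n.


Using the Sobolev embedding formula: 1/q = 1/p - k/n
1/q = 1/4 - 3/13 = 1/52
q = 1/(1/52) = 52

52.0000


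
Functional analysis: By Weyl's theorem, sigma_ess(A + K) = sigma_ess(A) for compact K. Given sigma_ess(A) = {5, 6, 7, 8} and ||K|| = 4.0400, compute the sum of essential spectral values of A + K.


By Weyl's theorem, the essential spectrum is invariant under compact perturbations.
sigma_ess(A + K) = sigma_ess(A) = {5, 6, 7, 8}
Sum = 5 + 6 + 7 + 8 = 26

26


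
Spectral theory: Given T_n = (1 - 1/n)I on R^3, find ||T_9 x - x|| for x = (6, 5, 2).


T_9 x - x = (1 - 1/9)x - x = -x/9
||x|| = sqrt(65) = 8.0623
||T_9 x - x|| = ||x||/9 = 8.0623/9 = 0.8958

0.8958


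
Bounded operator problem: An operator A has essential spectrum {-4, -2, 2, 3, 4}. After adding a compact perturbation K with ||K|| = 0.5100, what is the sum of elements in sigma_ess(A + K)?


By Weyl's theorem, the essential spectrum is invariant under compact perturbations.
sigma_ess(A + K) = sigma_ess(A) = {-4, -2, 2, 3, 4}
Sum = -4 + -2 + 2 + 3 + 4 = 3

3


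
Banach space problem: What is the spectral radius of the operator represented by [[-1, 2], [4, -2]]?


For a 2x2 matrix, eigenvalues satisfy lambda^2 - (trace)*lambda + det = 0
trace = -1 + -2 = -3
det = -1*-2 - 2*4 = -6
discriminant = (-3)^2 - 4*(-6) = 33
spectral radius = max |eigenvalue| = 4.3723

4.3723


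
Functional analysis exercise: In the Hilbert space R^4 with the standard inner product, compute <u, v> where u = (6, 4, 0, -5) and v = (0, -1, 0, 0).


Computing the standard inner product <u, v> = sum u_i * v_i
= 6*0 + 4*-1 + 0*0 + -5*0
= 0 + -4 + 0 + 0
= -4

-4


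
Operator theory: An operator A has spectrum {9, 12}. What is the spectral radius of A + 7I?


Spectrum of A + 7I = {16, 19}
Spectral radius = max |lambda| over the shifted spectrum
= max(16, 19) = 19

19


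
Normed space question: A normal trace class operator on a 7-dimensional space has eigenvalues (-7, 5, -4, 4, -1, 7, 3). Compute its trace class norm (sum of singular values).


For a normal operator, singular values equal |eigenvalues|.
Trace norm = sum |lambda_i| = 7 + 5 + 4 + 4 + 1 + 7 + 3
= 31

31


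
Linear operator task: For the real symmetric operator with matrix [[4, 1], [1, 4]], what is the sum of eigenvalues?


For a self-adjoint (symmetric) matrix, the eigenvalues are real.
The sum of eigenvalues equals the trace of the matrix.
trace = 4 + 4 = 8

8


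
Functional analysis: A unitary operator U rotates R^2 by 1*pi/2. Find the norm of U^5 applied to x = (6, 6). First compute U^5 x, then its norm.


U is a rotation by theta = 1*pi/2
U^5 = rotation by 5*theta = 5*pi/2 = 1*pi/2 (mod 2*pi)
cos(1*pi/2) = 0.0000, sin(1*pi/2) = 1.0000
U^5 x = (0.0000 * 6 - 1.0000 * 6, 1.0000 * 6 + 0.0000 * 6)
= (-6.0000, 6.0000)
||U^5 x|| = sqrt((-6.0000)^2 + 6.0000^2) = sqrt(72.0000) = 8.4853

8.4853


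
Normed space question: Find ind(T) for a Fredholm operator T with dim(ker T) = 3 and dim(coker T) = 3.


The Fredholm index is defined as ind(T) = dim(ker T) - dim(coker T)
= 3 - 3
= 0

0


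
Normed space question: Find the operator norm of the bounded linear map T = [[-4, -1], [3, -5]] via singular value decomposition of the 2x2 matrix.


A^T A = [[25, -11], [-11, 26]]
trace(A^T A) = 51, det(A^T A) = 529
discriminant = 51^2 - 4*529 = 485
Largest eigenvalue of A^T A = (trace + sqrt(disc))/2 = 36.5114
||T|| = sqrt(36.5114) = 6.0425

6.0425


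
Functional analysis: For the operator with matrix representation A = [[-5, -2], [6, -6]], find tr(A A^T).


trace(A * A^T) = sum of squares of all entries
= (-5)^2 + (-2)^2 + 6^2 + (-6)^2
= 25 + 4 + 36 + 36
= 101

101


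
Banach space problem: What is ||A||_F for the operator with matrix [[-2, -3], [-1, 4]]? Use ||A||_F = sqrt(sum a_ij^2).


||A||_F^2 = sum a_ij^2
= (-2)^2 + (-3)^2 + (-1)^2 + 4^2
= 4 + 9 + 1 + 16 = 30
||A||_F = sqrt(30) = 5.4772

5.4772


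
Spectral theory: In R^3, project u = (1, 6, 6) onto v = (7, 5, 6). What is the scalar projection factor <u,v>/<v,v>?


Computing <u,v> = 1*7 + 6*5 + 6*6 = 73
Computing <v,v> = 7^2 + 5^2 + 6^2 = 110
Projection coefficient = 73/110 = 0.6636

0.6636


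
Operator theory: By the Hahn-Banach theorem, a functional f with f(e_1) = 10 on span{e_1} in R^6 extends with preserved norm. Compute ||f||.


The norm of f is given by ||f|| = sup_{||x||=1} |f(x)|.
On span{e_1}, ||e_1|| = 1, so ||f|| = |f(e_1)| / ||e_1||
= |10| / 1 = 10.0000

10.0000


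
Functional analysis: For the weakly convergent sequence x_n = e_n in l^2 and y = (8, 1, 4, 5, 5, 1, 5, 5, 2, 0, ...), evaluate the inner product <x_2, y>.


x_2 = e_2 is the standard basis vector with 1 in position 2.
<x_2, y> = y_2 = 1
As n -> infinity, <x_n, y> -> 0, confirming weak convergence of (x_n) to 0.

1


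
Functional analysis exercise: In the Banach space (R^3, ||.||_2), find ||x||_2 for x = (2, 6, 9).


The l^2 norm = (sum |x_i|^2)^(1/2)
Sum of 2th powers = 4 + 36 + 81 = 121
||x||_2 = (121)^(1/2) = 11.0000

11.0000
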